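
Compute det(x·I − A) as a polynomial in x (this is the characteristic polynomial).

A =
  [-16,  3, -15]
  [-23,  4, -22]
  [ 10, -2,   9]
x^3 + 3*x^2 + 3*x + 1

Expanding det(x·I − A) (e.g. by cofactor expansion or by noting that A is similar to its Jordan form J, which has the same characteristic polynomial as A) gives
  χ_A(x) = x^3 + 3*x^2 + 3*x + 1
which factors as (x + 1)^3. The eigenvalues (with algebraic multiplicities) are λ = -1 with multiplicity 3.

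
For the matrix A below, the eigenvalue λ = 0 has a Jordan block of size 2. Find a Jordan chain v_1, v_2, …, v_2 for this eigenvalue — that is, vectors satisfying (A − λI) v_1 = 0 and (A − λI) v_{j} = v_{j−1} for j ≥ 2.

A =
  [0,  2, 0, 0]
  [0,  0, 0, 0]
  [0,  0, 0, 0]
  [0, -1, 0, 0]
A Jordan chain for λ = 0 of length 2:
v_1 = (2, 0, 0, -1)ᵀ
v_2 = (0, 1, 0, 0)ᵀ

Let N = A − (0)·I. We want v_2 with N^2 v_2 = 0 but N^1 v_2 ≠ 0; then v_{j-1} := N · v_j for j = 2, …, 2.

Pick v_2 = (0, 1, 0, 0)ᵀ.
Then v_1 = N · v_2 = (2, 0, 0, -1)ᵀ.

Sanity check: (A − (0)·I) v_1 = (0, 0, 0, 0)ᵀ = 0. ✓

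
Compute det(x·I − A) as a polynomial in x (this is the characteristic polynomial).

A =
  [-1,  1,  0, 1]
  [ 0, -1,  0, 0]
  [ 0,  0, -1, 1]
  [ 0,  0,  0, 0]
x^4 + 3*x^3 + 3*x^2 + x

Expanding det(x·I − A) (e.g. by cofactor expansion or by noting that A is similar to its Jordan form J, which has the same characteristic polynomial as A) gives
  χ_A(x) = x^4 + 3*x^3 + 3*x^2 + x
which factors as x*(x + 1)^3. The eigenvalues (with algebraic multiplicities) are λ = -1 with multiplicity 3, λ = 0 with multiplicity 1.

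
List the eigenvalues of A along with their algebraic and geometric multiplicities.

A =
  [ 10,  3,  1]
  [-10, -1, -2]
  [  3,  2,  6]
λ = 5: alg = 3, geom = 1

Step 1 — factor the characteristic polynomial to read off the algebraic multiplicities:
  χ_A(x) = (x - 5)^3

Step 2 — compute geometric multiplicities via the rank-nullity identity g(λ) = n − rank(A − λI):
  rank(A − (5)·I) = 2, so dim ker(A − (5)·I) = n − 2 = 1

Summary:
  λ = 5: algebraic multiplicity = 3, geometric multiplicity = 1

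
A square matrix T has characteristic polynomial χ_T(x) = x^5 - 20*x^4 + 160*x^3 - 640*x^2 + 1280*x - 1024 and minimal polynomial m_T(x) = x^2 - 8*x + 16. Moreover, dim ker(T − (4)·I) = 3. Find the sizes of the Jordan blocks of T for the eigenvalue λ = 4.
Block sizes for λ = 4: [2, 2, 1]

Step 1 — from the characteristic polynomial, algebraic multiplicity of λ = 4 is 5. From dim ker(T − (4)·I) = 3, there are exactly 3 Jordan blocks for λ = 4.
Step 2 — from the minimal polynomial, the factor (x − 4)^2 tells us the largest block for λ = 4 has size 2.
Step 3 — with total size 5, 3 blocks, and largest block 2, the block sizes (in nonincreasing order) are [2, 2, 1].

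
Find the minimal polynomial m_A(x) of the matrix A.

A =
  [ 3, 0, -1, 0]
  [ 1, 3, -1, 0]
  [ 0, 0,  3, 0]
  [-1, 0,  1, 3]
x^3 - 9*x^2 + 27*x - 27

The characteristic polynomial is χ_A(x) = (x - 3)^4, so the eigenvalues are known. The minimal polynomial is
  m_A(x) = Π_λ (x − λ)^{k_λ}
where k_λ is the size of the *largest* Jordan block for λ (equivalently, the smallest k with (A − λI)^k v = 0 for every generalised eigenvector v of λ).

  λ = 3: largest Jordan block has size 3, contributing (x − 3)^3

So m_A(x) = (x - 3)^3 = x^3 - 9*x^2 + 27*x - 27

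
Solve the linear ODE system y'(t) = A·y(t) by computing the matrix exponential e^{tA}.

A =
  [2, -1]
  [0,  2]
e^{tA} =
  [exp(2*t), -t*exp(2*t)]
  [0, exp(2*t)]

Strategy: write A = P · J · P⁻¹ where J is a Jordan canonical form, so e^{tA} = P · e^{tJ} · P⁻¹, and e^{tJ} can be computed block-by-block.

A has Jordan form
J =
  [2, 1]
  [0, 2]
(up to reordering of blocks).

Per-block formulas:
  For a 2×2 Jordan block J_2(2): exp(t · J_2(2)) = e^(2t)·(I + t·N), where N is the 2×2 nilpotent shift.

After assembling e^{tJ} and conjugating by P, we get:

e^{tA} =
  [exp(2*t), -t*exp(2*t)]
  [0, exp(2*t)]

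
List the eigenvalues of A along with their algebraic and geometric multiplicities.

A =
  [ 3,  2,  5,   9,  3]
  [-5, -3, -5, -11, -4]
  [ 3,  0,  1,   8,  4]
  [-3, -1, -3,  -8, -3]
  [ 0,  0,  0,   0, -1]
λ = -2: alg = 3, geom = 1; λ = -1: alg = 2, geom = 1

Step 1 — factor the characteristic polynomial to read off the algebraic multiplicities:
  χ_A(x) = (x + 1)^2*(x + 2)^3

Step 2 — compute geometric multiplicities via the rank-nullity identity g(λ) = n − rank(A − λI):
  rank(A − (-2)·I) = 4, so dim ker(A − (-2)·I) = n − 4 = 1
  rank(A − (-1)·I) = 4, so dim ker(A − (-1)·I) = n − 4 = 1

Summary:
  λ = -2: algebraic multiplicity = 3, geometric multiplicity = 1
  λ = -1: algebraic multiplicity = 2, geometric multiplicity = 1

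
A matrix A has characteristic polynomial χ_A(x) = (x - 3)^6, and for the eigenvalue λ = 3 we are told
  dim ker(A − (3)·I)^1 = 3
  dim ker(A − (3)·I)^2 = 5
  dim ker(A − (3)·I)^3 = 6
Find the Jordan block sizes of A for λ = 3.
Block sizes for λ = 3: [3, 2, 1]

From the dimensions of kernels of powers, the number of Jordan blocks of size at least j is d_j − d_{j−1} where d_j = dim ker(N^j) (with d_0 = 0). Computing the differences gives [3, 2, 1].
The number of blocks of size exactly k is (#blocks of size ≥ k) − (#blocks of size ≥ k + 1), so the partition is: 1 block(s) of size 1, 1 block(s) of size 2, 1 block(s) of size 3.
In nonincreasing order the block sizes are [3, 2, 1].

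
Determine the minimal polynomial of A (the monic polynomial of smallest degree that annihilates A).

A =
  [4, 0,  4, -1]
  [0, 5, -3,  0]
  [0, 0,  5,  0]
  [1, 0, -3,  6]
x^3 - 15*x^2 + 75*x - 125

The characteristic polynomial is χ_A(x) = (x - 5)^4, so the eigenvalues are known. The minimal polynomial is
  m_A(x) = Π_λ (x − λ)^{k_λ}
where k_λ is the size of the *largest* Jordan block for λ (equivalently, the smallest k with (A − λI)^k v = 0 for every generalised eigenvector v of λ).

  λ = 5: largest Jordan block has size 3, contributing (x − 5)^3

So m_A(x) = (x - 5)^3 = x^3 - 15*x^2 + 75*x - 125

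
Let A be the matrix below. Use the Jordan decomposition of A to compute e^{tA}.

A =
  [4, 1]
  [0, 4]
e^{tA} =
  [exp(4*t), t*exp(4*t)]
  [0, exp(4*t)]

Strategy: write A = P · J · P⁻¹ where J is a Jordan canonical form, so e^{tA} = P · e^{tJ} · P⁻¹, and e^{tJ} can be computed block-by-block.

A has Jordan form
J =
  [4, 1]
  [0, 4]
(up to reordering of blocks).

Per-block formulas:
  For a 2×2 Jordan block J_2(4): exp(t · J_2(4)) = e^(4t)·(I + t·N), where N is the 2×2 nilpotent shift.

After assembling e^{tJ} and conjugating by P, we get:

e^{tA} =
  [exp(4*t), t*exp(4*t)]
  [0, exp(4*t)]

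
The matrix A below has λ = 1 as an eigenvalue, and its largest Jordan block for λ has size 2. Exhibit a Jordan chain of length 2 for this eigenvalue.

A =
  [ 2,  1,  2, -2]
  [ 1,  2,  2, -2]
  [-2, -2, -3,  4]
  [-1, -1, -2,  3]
A Jordan chain for λ = 1 of length 2:
v_1 = (1, 1, -2, -1)ᵀ
v_2 = (1, 0, 0, 0)ᵀ

Let N = A − (1)·I. We want v_2 with N^2 v_2 = 0 but N^1 v_2 ≠ 0; then v_{j-1} := N · v_j for j = 2, …, 2.

Pick v_2 = (1, 0, 0, 0)ᵀ.
Then v_1 = N · v_2 = (1, 1, -2, -1)ᵀ.

Sanity check: (A − (1)·I) v_1 = (0, 0, 0, 0)ᵀ = 0. ✓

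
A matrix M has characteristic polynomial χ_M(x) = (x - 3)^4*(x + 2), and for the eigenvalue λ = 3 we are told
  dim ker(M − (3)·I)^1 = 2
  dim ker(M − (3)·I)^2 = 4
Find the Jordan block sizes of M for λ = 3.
Block sizes for λ = 3: [2, 2]

From the dimensions of kernels of powers, the number of Jordan blocks of size at least j is d_j − d_{j−1} where d_j = dim ker(N^j) (with d_0 = 0). Computing the differences gives [2, 2].
The number of blocks of size exactly k is (#blocks of size ≥ k) − (#blocks of size ≥ k + 1), so the partition is: 2 block(s) of size 2.
In nonincreasing order the block sizes are [2, 2].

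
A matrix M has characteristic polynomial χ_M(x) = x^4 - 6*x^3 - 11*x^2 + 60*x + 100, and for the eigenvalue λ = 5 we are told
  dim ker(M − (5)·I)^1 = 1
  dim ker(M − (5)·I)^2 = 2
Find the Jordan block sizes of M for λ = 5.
Block sizes for λ = 5: [2]

From the dimensions of kernels of powers, the number of Jordan blocks of size at least j is d_j − d_{j−1} where d_j = dim ker(N^j) (with d_0 = 0). Computing the differences gives [1, 1].
The number of blocks of size exactly k is (#blocks of size ≥ k) − (#blocks of size ≥ k + 1), so the partition is: 1 block(s) of size 2.
In nonincreasing order the block sizes are [2].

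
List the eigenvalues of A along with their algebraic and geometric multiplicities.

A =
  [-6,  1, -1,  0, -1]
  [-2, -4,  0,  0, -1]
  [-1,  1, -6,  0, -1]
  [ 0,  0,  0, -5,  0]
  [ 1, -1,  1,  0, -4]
λ = -5: alg = 5, geom = 3

Step 1 — factor the characteristic polynomial to read off the algebraic multiplicities:
  χ_A(x) = (x + 5)^5

Step 2 — compute geometric multiplicities via the rank-nullity identity g(λ) = n − rank(A − λI):
  rank(A − (-5)·I) = 2, so dim ker(A − (-5)·I) = n − 2 = 3

Summary:
  λ = -5: algebraic multiplicity = 5, geometric multiplicity = 3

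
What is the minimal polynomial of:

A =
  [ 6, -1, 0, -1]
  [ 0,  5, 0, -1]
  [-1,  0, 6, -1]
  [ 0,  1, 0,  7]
x^2 - 12*x + 36

The characteristic polynomial is χ_A(x) = (x - 6)^4, so the eigenvalues are known. The minimal polynomial is
  m_A(x) = Π_λ (x − λ)^{k_λ}
where k_λ is the size of the *largest* Jordan block for λ (equivalently, the smallest k with (A − λI)^k v = 0 for every generalised eigenvector v of λ).

  λ = 6: largest Jordan block has size 2, contributing (x − 6)^2

So m_A(x) = (x - 6)^2 = x^2 - 12*x + 36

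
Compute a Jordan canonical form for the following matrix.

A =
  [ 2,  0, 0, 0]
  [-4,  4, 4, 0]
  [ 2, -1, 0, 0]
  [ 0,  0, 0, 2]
J_2(2) ⊕ J_1(2) ⊕ J_1(2)

The characteristic polynomial is
  det(x·I − A) = x^4 - 8*x^3 + 24*x^2 - 32*x + 16 = (x - 2)^4

Eigenvalues and multiplicities (the geometric multiplicity of λ is n − rank(A − λI), which equals the number of Jordan blocks for λ):
  λ = 2: algebraic multiplicity = 4, geometric multiplicity = 3

Determining the block sizes for each eigenvalue:
  λ = 2: 3 blocks summing to 4 forces exactly one block of size 2 and the rest size 1 → block sizes [2, 1, 1]

Assembling the blocks gives a Jordan form
J =
  [2, 1, 0, 0]
  [0, 2, 0, 0]
  [0, 0, 2, 0]
  [0, 0, 0, 2]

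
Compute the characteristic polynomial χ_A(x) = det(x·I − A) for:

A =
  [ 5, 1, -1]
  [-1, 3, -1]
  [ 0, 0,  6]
x^3 - 14*x^2 + 64*x - 96

Expanding det(x·I − A) (e.g. by cofactor expansion or by noting that A is similar to its Jordan form J, which has the same characteristic polynomial as A) gives
  χ_A(x) = x^3 - 14*x^2 + 64*x - 96
which factors as (x - 6)*(x - 4)^2. The eigenvalues (with algebraic multiplicities) are λ = 4 with multiplicity 2, λ = 6 with multiplicity 1.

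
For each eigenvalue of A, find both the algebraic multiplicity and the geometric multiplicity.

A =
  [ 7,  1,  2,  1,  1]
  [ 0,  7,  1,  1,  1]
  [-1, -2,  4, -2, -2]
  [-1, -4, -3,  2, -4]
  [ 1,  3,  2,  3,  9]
λ = 5: alg = 1, geom = 1; λ = 6: alg = 4, geom = 2

Step 1 — factor the characteristic polynomial to read off the algebraic multiplicities:
  χ_A(x) = (x - 6)^4*(x - 5)

Step 2 — compute geometric multiplicities via the rank-nullity identity g(λ) = n − rank(A − λI):
  rank(A − (5)·I) = 4, so dim ker(A − (5)·I) = n − 4 = 1
  rank(A − (6)·I) = 3, so dim ker(A − (6)·I) = n − 3 = 2

Summary:
  λ = 5: algebraic multiplicity = 1, geometric multiplicity = 1
  λ = 6: algebraic multiplicity = 4, geometric multiplicity = 2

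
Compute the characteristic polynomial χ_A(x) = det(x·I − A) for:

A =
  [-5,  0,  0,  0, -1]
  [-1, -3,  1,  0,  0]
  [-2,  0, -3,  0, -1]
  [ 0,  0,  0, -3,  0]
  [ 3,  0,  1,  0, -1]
x^5 + 15*x^4 + 90*x^3 + 270*x^2 + 405*x + 243

Expanding det(x·I − A) (e.g. by cofactor expansion or by noting that A is similar to its Jordan form J, which has the same characteristic polynomial as A) gives
  χ_A(x) = x^5 + 15*x^4 + 90*x^3 + 270*x^2 + 405*x + 243
which factors as (x + 3)^5. The eigenvalues (with algebraic multiplicities) are λ = -3 with multiplicity 5.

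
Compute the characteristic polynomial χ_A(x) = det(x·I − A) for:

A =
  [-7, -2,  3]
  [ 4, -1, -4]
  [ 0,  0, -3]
x^3 + 11*x^2 + 39*x + 45

Expanding det(x·I − A) (e.g. by cofactor expansion or by noting that A is similar to its Jordan form J, which has the same characteristic polynomial as A) gives
  χ_A(x) = x^3 + 11*x^2 + 39*x + 45
which factors as (x + 3)^2*(x + 5). The eigenvalues (with algebraic multiplicities) are λ = -5 with multiplicity 1, λ = -3 with multiplicity 2.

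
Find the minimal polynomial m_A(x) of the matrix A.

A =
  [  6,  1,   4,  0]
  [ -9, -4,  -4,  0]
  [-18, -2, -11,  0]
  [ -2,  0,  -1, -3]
x^2 + 6*x + 9

The characteristic polynomial is χ_A(x) = (x + 3)^4, so the eigenvalues are known. The minimal polynomial is
  m_A(x) = Π_λ (x − λ)^{k_λ}
where k_λ is the size of the *largest* Jordan block for λ (equivalently, the smallest k with (A − λI)^k v = 0 for every generalised eigenvector v of λ).

  λ = -3: largest Jordan block has size 2, contributing (x + 3)^2

So m_A(x) = (x + 3)^2 = x^2 + 6*x + 9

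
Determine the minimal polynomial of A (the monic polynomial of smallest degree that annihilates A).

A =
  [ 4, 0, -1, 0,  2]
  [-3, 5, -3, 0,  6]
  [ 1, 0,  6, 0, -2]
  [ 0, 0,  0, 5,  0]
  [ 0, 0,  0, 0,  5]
x^2 - 10*x + 25

The characteristic polynomial is χ_A(x) = (x - 5)^5, so the eigenvalues are known. The minimal polynomial is
  m_A(x) = Π_λ (x − λ)^{k_λ}
where k_λ is the size of the *largest* Jordan block for λ (equivalently, the smallest k with (A − λI)^k v = 0 for every generalised eigenvector v of λ).

  λ = 5: largest Jordan block has size 2, contributing (x − 5)^2

So m_A(x) = (x - 5)^2 = x^2 - 10*x + 25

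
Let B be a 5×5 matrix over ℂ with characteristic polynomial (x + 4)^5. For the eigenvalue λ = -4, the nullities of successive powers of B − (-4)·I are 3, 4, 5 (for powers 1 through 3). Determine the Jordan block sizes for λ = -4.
Block sizes for λ = -4: [3, 1, 1]

From the dimensions of kernels of powers, the number of Jordan blocks of size at least j is d_j − d_{j−1} where d_j = dim ker(N^j) (with d_0 = 0). Computing the differences gives [3, 1, 1].
The number of blocks of size exactly k is (#blocks of size ≥ k) − (#blocks of size ≥ k + 1), so the partition is: 2 block(s) of size 1, 1 block(s) of size 3.
In nonincreasing order the block sizes are [3, 1, 1].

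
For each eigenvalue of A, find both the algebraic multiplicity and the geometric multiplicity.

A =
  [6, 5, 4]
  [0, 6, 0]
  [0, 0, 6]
λ = 6: alg = 3, geom = 2

Step 1 — factor the characteristic polynomial to read off the algebraic multiplicities:
  χ_A(x) = (x - 6)^3

Step 2 — compute geometric multiplicities via the rank-nullity identity g(λ) = n − rank(A − λI):
  rank(A − (6)·I) = 1, so dim ker(A − (6)·I) = n − 1 = 2

Summary:
  λ = 6: algebraic multiplicity = 3, geometric multiplicity = 2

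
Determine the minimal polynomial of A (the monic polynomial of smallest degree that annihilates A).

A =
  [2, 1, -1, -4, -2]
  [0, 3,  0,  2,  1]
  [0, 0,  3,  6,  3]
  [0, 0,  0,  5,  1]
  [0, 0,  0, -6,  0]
x^2 - 5*x + 6

The characteristic polynomial is χ_A(x) = (x - 3)^3*(x - 2)^2, so the eigenvalues are known. The minimal polynomial is
  m_A(x) = Π_λ (x − λ)^{k_λ}
where k_λ is the size of the *largest* Jordan block for λ (equivalently, the smallest k with (A − λI)^k v = 0 for every generalised eigenvector v of λ).

  λ = 2: largest Jordan block has size 1, contributing (x − 2)
  λ = 3: largest Jordan block has size 1, contributing (x − 3)

So m_A(x) = (x - 3)*(x - 2) = x^2 - 5*x + 6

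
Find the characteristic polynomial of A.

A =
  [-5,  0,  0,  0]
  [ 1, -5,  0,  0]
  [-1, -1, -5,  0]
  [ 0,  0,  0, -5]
x^4 + 20*x^3 + 150*x^2 + 500*x + 625

Expanding det(x·I − A) (e.g. by cofactor expansion or by noting that A is similar to its Jordan form J, which has the same characteristic polynomial as A) gives
  χ_A(x) = x^4 + 20*x^3 + 150*x^2 + 500*x + 625
which factors as (x + 5)^4. The eigenvalues (with algebraic multiplicities) are λ = -5 with multiplicity 4.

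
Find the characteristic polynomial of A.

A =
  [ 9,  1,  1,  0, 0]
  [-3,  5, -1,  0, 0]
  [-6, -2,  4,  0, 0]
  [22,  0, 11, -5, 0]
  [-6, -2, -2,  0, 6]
x^5 - 19*x^4 + 96*x^3 + 216*x^2 - 3024*x + 6480

Expanding det(x·I − A) (e.g. by cofactor expansion or by noting that A is similar to its Jordan form J, which has the same characteristic polynomial as A) gives
  χ_A(x) = x^5 - 19*x^4 + 96*x^3 + 216*x^2 - 3024*x + 6480
which factors as (x - 6)^4*(x + 5). The eigenvalues (with algebraic multiplicities) are λ = -5 with multiplicity 1, λ = 6 with multiplicity 4.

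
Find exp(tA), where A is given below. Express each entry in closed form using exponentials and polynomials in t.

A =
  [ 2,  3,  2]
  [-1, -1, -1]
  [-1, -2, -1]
e^{tA} =
  [-t^2/2 + 2*t + 1, -t^2/2 + 3*t, -t^2/2 + 2*t]
  [-t, 1 - t, -t]
  [t^2/2 - t, t^2/2 - 2*t, t^2/2 - t + 1]

Strategy: write A = P · J · P⁻¹ where J is a Jordan canonical form, so e^{tA} = P · e^{tJ} · P⁻¹, and e^{tJ} can be computed block-by-block.

A has Jordan form
J =
  [0, 1, 0]
  [0, 0, 1]
  [0, 0, 0]
(up to reordering of blocks).

Per-block formulas:
  For a 3×3 Jordan block J_3(0): exp(t · J_3(0)) = e^(0t)·(I + t·N + (t^2/2)·N^2), where N is the 3×3 nilpotent shift.

After assembling e^{tJ} and conjugating by P, we get:

e^{tA} =
  [-t^2/2 + 2*t + 1, -t^2/2 + 3*t, -t^2/2 + 2*t]
  [-t, 1 - t, -t]
  [t^2/2 - t, t^2/2 - 2*t, t^2/2 - t + 1]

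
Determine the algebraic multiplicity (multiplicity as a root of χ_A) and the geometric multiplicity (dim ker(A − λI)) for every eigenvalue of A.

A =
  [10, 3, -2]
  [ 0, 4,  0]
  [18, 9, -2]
λ = 4: alg = 3, geom = 2

Step 1 — factor the characteristic polynomial to read off the algebraic multiplicities:
  χ_A(x) = (x - 4)^3

Step 2 — compute geometric multiplicities via the rank-nullity identity g(λ) = n − rank(A − λI):
  rank(A − (4)·I) = 1, so dim ker(A − (4)·I) = n − 1 = 2

Summary:
  λ = 4: algebraic multiplicity = 3, geometric multiplicity = 2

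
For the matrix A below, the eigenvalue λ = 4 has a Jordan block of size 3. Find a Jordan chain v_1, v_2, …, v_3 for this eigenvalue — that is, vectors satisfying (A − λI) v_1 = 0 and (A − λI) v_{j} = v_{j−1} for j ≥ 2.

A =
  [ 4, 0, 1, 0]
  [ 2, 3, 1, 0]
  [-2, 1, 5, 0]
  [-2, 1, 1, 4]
A Jordan chain for λ = 4 of length 3:
v_1 = (-2, -4, 0, 0)ᵀ
v_2 = (0, 2, -2, -2)ᵀ
v_3 = (1, 0, 0, 0)ᵀ

Let N = A − (4)·I. We want v_3 with N^3 v_3 = 0 but N^2 v_3 ≠ 0; then v_{j-1} := N · v_j for j = 3, …, 2.

Pick v_3 = (1, 0, 0, 0)ᵀ.
Then v_2 = N · v_3 = (0, 2, -2, -2)ᵀ.
Then v_1 = N · v_2 = (-2, -4, 0, 0)ᵀ.

Sanity check: (A − (4)·I) v_1 = (0, 0, 0, 0)ᵀ = 0. ✓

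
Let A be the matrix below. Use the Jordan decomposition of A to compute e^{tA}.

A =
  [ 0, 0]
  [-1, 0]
e^{tA} =
  [1, 0]
  [-t, 1]

Strategy: write A = P · J · P⁻¹ where J is a Jordan canonical form, so e^{tA} = P · e^{tJ} · P⁻¹, and e^{tJ} can be computed block-by-block.

A has Jordan form
J =
  [0, 1]
  [0, 0]
(up to reordering of blocks).

Per-block formulas:
  For a 2×2 Jordan block J_2(0): exp(t · J_2(0)) = e^(0t)·(I + t·N), where N is the 2×2 nilpotent shift.

After assembling e^{tJ} and conjugating by P, we get:

e^{tA} =
  [1, 0]
  [-t, 1]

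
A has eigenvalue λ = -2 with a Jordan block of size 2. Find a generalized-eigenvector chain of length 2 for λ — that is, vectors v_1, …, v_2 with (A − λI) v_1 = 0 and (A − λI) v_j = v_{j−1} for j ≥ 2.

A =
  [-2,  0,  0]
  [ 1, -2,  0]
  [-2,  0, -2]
A Jordan chain for λ = -2 of length 2:
v_1 = (0, 1, -2)ᵀ
v_2 = (1, 0, 0)ᵀ

Let N = A − (-2)·I. We want v_2 with N^2 v_2 = 0 but N^1 v_2 ≠ 0; then v_{j-1} := N · v_j for j = 2, …, 2.

Pick v_2 = (1, 0, 0)ᵀ.
Then v_1 = N · v_2 = (0, 1, -2)ᵀ.

Sanity check: (A − (-2)·I) v_1 = (0, 0, 0)ᵀ = 0. ✓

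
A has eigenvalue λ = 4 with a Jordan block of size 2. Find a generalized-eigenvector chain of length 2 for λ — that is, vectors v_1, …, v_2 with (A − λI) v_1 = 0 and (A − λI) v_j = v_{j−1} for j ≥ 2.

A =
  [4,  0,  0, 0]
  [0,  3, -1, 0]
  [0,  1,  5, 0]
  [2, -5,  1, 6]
A Jordan chain for λ = 4 of length 2:
v_1 = (0, -1, 1, -3)ᵀ
v_2 = (1, 1, 0, 0)ᵀ

Let N = A − (4)·I. We want v_2 with N^2 v_2 = 0 but N^1 v_2 ≠ 0; then v_{j-1} := N · v_j for j = 2, …, 2.

Pick v_2 = (1, 1, 0, 0)ᵀ.
Then v_1 = N · v_2 = (0, -1, 1, -3)ᵀ.

Sanity check: (A − (4)·I) v_1 = (0, 0, 0, 0)ᵀ = 0. ✓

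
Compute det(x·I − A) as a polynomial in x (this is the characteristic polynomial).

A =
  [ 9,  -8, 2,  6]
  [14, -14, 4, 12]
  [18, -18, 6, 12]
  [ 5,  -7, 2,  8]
x^4 - 9*x^3 + 30*x^2 - 44*x + 24

Expanding det(x·I − A) (e.g. by cofactor expansion or by noting that A is similar to its Jordan form J, which has the same characteristic polynomial as A) gives
  χ_A(x) = x^4 - 9*x^3 + 30*x^2 - 44*x + 24
which factors as (x - 3)*(x - 2)^3. The eigenvalues (with algebraic multiplicities) are λ = 2 with multiplicity 3, λ = 3 with multiplicity 1.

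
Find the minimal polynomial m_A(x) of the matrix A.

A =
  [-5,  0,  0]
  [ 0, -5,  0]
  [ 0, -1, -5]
x^2 + 10*x + 25

The characteristic polynomial is χ_A(x) = (x + 5)^3, so the eigenvalues are known. The minimal polynomial is
  m_A(x) = Π_λ (x − λ)^{k_λ}
where k_λ is the size of the *largest* Jordan block for λ (equivalently, the smallest k with (A − λI)^k v = 0 for every generalised eigenvector v of λ).

  λ = -5: largest Jordan block has size 2, contributing (x + 5)^2

So m_A(x) = (x + 5)^2 = x^2 + 10*x + 25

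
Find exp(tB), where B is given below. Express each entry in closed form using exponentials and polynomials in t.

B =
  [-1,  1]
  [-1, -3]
e^{tB} =
  [t*exp(-2*t) + exp(-2*t), t*exp(-2*t)]
  [-t*exp(-2*t), -t*exp(-2*t) + exp(-2*t)]

Strategy: write B = P · J · P⁻¹ where J is a Jordan canonical form, so e^{tB} = P · e^{tJ} · P⁻¹, and e^{tJ} can be computed block-by-block.

B has Jordan form
J =
  [-2,  1]
  [ 0, -2]
(up to reordering of blocks).

Per-block formulas:
  For a 2×2 Jordan block J_2(-2): exp(t · J_2(-2)) = e^(-2t)·(I + t·N), where N is the 2×2 nilpotent shift.

After assembling e^{tJ} and conjugating by P, we get:

e^{tB} =
  [t*exp(-2*t) + exp(-2*t), t*exp(-2*t)]
  [-t*exp(-2*t), -t*exp(-2*t) + exp(-2*t)]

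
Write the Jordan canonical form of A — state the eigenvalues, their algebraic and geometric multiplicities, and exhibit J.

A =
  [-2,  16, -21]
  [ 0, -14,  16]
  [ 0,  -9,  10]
J_3(-2)

The characteristic polynomial is
  det(x·I − A) = x^3 + 6*x^2 + 12*x + 8 = (x + 2)^3

Eigenvalues and multiplicities (the geometric multiplicity of λ is n − rank(A − λI), which equals the number of Jordan blocks for λ):
  λ = -2: algebraic multiplicity = 3, geometric multiplicity = 1

Determining the block sizes for each eigenvalue:
  λ = -2: one block (gm = 1), so the single block has size am = 3 → block sizes [3]

Assembling the blocks gives a Jordan form
J =
  [-2,  1,  0]
  [ 0, -2,  1]
  [ 0,  0, -2]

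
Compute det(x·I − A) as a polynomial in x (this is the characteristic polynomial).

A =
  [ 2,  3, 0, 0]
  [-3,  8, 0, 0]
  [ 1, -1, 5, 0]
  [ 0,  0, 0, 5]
x^4 - 20*x^3 + 150*x^2 - 500*x + 625

Expanding det(x·I − A) (e.g. by cofactor expansion or by noting that A is similar to its Jordan form J, which has the same characteristic polynomial as A) gives
  χ_A(x) = x^4 - 20*x^3 + 150*x^2 - 500*x + 625
which factors as (x - 5)^4. The eigenvalues (with algebraic multiplicities) are λ = 5 with multiplicity 4.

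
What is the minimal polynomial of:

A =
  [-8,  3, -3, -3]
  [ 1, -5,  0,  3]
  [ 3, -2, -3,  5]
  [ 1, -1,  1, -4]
x^2 + 10*x + 25

The characteristic polynomial is χ_A(x) = (x + 5)^4, so the eigenvalues are known. The minimal polynomial is
  m_A(x) = Π_λ (x − λ)^{k_λ}
where k_λ is the size of the *largest* Jordan block for λ (equivalently, the smallest k with (A − λI)^k v = 0 for every generalised eigenvector v of λ).

  λ = -5: largest Jordan block has size 2, contributing (x + 5)^2

So m_A(x) = (x + 5)^2 = x^2 + 10*x + 25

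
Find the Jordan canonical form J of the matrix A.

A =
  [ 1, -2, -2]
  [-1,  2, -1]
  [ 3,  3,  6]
J_2(3) ⊕ J_1(3)

The characteristic polynomial is
  det(x·I − A) = x^3 - 9*x^2 + 27*x - 27 = (x - 3)^3

Eigenvalues and multiplicities (the geometric multiplicity of λ is n − rank(A − λI), which equals the number of Jordan blocks for λ):
  λ = 3: algebraic multiplicity = 3, geometric multiplicity = 2

Determining the block sizes for each eigenvalue:
  λ = 3: 2 blocks summing to 3 forces exactly one block of size 2 and the rest size 1 → block sizes [2, 1]

Assembling the blocks gives a Jordan form
J =
  [3, 1, 0]
  [0, 3, 0]
  [0, 0, 3]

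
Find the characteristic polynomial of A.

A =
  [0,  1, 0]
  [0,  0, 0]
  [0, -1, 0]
x^3

Expanding det(x·I − A) (e.g. by cofactor expansion or by noting that A is similar to its Jordan form J, which has the same characteristic polynomial as A) gives
  χ_A(x) = x^3
which factors as x^3. The eigenvalues (with algebraic multiplicities) are λ = 0 with multiplicity 3.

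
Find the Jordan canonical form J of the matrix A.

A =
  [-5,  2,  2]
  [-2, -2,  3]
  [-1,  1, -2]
J_3(-3)

The characteristic polynomial is
  det(x·I − A) = x^3 + 9*x^2 + 27*x + 27 = (x + 3)^3

Eigenvalues and multiplicities (the geometric multiplicity of λ is n − rank(A − λI), which equals the number of Jordan blocks for λ):
  λ = -3: algebraic multiplicity = 3, geometric multiplicity = 1

Determining the block sizes for each eigenvalue:
  λ = -3: one block (gm = 1), so the single block has size am = 3 → block sizes [3]

Assembling the blocks gives a Jordan form
J =
  [-3,  1,  0]
  [ 0, -3,  1]
  [ 0,  0, -3]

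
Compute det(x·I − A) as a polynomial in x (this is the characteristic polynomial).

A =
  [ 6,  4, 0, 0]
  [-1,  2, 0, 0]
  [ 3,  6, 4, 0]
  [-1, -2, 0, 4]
x^4 - 16*x^3 + 96*x^2 - 256*x + 256

Expanding det(x·I − A) (e.g. by cofactor expansion or by noting that A is similar to its Jordan form J, which has the same characteristic polynomial as A) gives
  χ_A(x) = x^4 - 16*x^3 + 96*x^2 - 256*x + 256
which factors as (x - 4)^4. The eigenvalues (with algebraic multiplicities) are λ = 4 with multiplicity 4.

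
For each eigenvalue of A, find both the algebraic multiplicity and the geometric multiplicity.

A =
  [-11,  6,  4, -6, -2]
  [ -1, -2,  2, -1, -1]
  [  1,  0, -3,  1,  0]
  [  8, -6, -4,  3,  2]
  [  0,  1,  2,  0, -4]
λ = -5: alg = 1, geom = 1; λ = -3: alg = 4, geom = 2

Step 1 — factor the characteristic polynomial to read off the algebraic multiplicities:
  χ_A(x) = (x + 3)^4*(x + 5)

Step 2 — compute geometric multiplicities via the rank-nullity identity g(λ) = n − rank(A − λI):
  rank(A − (-5)·I) = 4, so dim ker(A − (-5)·I) = n − 4 = 1
  rank(A − (-3)·I) = 3, so dim ker(A − (-3)·I) = n − 3 = 2

Summary:
  λ = -5: algebraic multiplicity = 1, geometric multiplicity = 1
  λ = -3: algebraic multiplicity = 4, geometric multiplicity = 2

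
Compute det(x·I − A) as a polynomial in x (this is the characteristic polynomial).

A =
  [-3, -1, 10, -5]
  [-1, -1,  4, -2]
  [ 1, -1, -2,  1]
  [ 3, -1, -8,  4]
x^4 + 2*x^3 + x^2

Expanding det(x·I − A) (e.g. by cofactor expansion or by noting that A is similar to its Jordan form J, which has the same characteristic polynomial as A) gives
  χ_A(x) = x^4 + 2*x^3 + x^2
which factors as x^2*(x + 1)^2. The eigenvalues (with algebraic multiplicities) are λ = -1 with multiplicity 2, λ = 0 with multiplicity 2.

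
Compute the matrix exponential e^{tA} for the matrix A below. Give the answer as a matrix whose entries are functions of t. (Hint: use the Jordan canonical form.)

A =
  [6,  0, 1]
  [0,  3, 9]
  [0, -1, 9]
e^{tA} =
  [exp(6*t), -t^2*exp(6*t)/2, 3*t^2*exp(6*t)/2 + t*exp(6*t)]
  [0, -3*t*exp(6*t) + exp(6*t), 9*t*exp(6*t)]
  [0, -t*exp(6*t), 3*t*exp(6*t) + exp(6*t)]

Strategy: write A = P · J · P⁻¹ where J is a Jordan canonical form, so e^{tA} = P · e^{tJ} · P⁻¹, and e^{tJ} can be computed block-by-block.

A has Jordan form
J =
  [6, 1, 0]
  [0, 6, 1]
  [0, 0, 6]
(up to reordering of blocks).

Per-block formulas:
  For a 3×3 Jordan block J_3(6): exp(t · J_3(6)) = e^(6t)·(I + t·N + (t^2/2)·N^2), where N is the 3×3 nilpotent shift.

After assembling e^{tJ} and conjugating by P, we get:

e^{tA} =
  [exp(6*t), -t^2*exp(6*t)/2, 3*t^2*exp(6*t)/2 + t*exp(6*t)]
  [0, -3*t*exp(6*t) + exp(6*t), 9*t*exp(6*t)]
  [0, -t*exp(6*t), 3*t*exp(6*t) + exp(6*t)]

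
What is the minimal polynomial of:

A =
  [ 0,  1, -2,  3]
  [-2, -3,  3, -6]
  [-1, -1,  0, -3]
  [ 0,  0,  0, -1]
x^3 + 3*x^2 + 3*x + 1

The characteristic polynomial is χ_A(x) = (x + 1)^4, so the eigenvalues are known. The minimal polynomial is
  m_A(x) = Π_λ (x − λ)^{k_λ}
where k_λ is the size of the *largest* Jordan block for λ (equivalently, the smallest k with (A − λI)^k v = 0 for every generalised eigenvector v of λ).

  λ = -1: largest Jordan block has size 3, contributing (x + 1)^3

So m_A(x) = (x + 1)^3 = x^3 + 3*x^2 + 3*x + 1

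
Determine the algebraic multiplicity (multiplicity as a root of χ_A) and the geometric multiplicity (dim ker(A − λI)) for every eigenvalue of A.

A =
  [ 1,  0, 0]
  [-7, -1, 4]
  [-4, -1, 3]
λ = 1: alg = 3, geom = 1

Step 1 — factor the characteristic polynomial to read off the algebraic multiplicities:
  χ_A(x) = (x - 1)^3

Step 2 — compute geometric multiplicities via the rank-nullity identity g(λ) = n − rank(A − λI):
  rank(A − (1)·I) = 2, so dim ker(A − (1)·I) = n − 2 = 1

Summary:
  λ = 1: algebraic multiplicity = 3, geometric multiplicity = 1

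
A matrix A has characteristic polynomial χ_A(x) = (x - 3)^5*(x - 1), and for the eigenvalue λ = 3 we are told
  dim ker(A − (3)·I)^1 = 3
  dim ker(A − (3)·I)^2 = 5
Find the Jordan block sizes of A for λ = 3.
Block sizes for λ = 3: [2, 2, 1]

From the dimensions of kernels of powers, the number of Jordan blocks of size at least j is d_j − d_{j−1} where d_j = dim ker(N^j) (with d_0 = 0). Computing the differences gives [3, 2].
The number of blocks of size exactly k is (#blocks of size ≥ k) − (#blocks of size ≥ k + 1), so the partition is: 1 block(s) of size 1, 2 block(s) of size 2.
In nonincreasing order the block sizes are [2, 2, 1].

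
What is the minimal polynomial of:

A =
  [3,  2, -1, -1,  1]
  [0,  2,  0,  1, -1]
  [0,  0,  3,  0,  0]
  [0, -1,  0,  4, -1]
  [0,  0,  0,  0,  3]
x^3 - 9*x^2 + 27*x - 27

The characteristic polynomial is χ_A(x) = (x - 3)^5, so the eigenvalues are known. The minimal polynomial is
  m_A(x) = Π_λ (x − λ)^{k_λ}
where k_λ is the size of the *largest* Jordan block for λ (equivalently, the smallest k with (A − λI)^k v = 0 for every generalised eigenvector v of λ).

  λ = 3: largest Jordan block has size 3, contributing (x − 3)^3

So m_A(x) = (x - 3)^3 = x^3 - 9*x^2 + 27*x - 27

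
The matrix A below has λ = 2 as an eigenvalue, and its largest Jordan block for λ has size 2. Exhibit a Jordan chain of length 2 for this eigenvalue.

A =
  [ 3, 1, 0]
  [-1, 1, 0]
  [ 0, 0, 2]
A Jordan chain for λ = 2 of length 2:
v_1 = (1, -1, 0)ᵀ
v_2 = (1, 0, 0)ᵀ

Let N = A − (2)·I. We want v_2 with N^2 v_2 = 0 but N^1 v_2 ≠ 0; then v_{j-1} := N · v_j for j = 2, …, 2.

Pick v_2 = (1, 0, 0)ᵀ.
Then v_1 = N · v_2 = (1, -1, 0)ᵀ.

Sanity check: (A − (2)·I) v_1 = (0, 0, 0)ᵀ = 0. ✓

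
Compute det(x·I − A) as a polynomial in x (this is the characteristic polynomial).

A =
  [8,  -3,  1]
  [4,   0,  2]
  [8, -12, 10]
x^3 - 18*x^2 + 108*x - 216

Expanding det(x·I − A) (e.g. by cofactor expansion or by noting that A is similar to its Jordan form J, which has the same characteristic polynomial as A) gives
  χ_A(x) = x^3 - 18*x^2 + 108*x - 216
which factors as (x - 6)^3. The eigenvalues (with algebraic multiplicities) are λ = 6 with multiplicity 3.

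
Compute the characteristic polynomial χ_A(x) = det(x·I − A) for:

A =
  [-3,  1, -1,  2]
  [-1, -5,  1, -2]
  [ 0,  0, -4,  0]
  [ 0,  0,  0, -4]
x^4 + 16*x^3 + 96*x^2 + 256*x + 256

Expanding det(x·I − A) (e.g. by cofactor expansion or by noting that A is similar to its Jordan form J, which has the same characteristic polynomial as A) gives
  χ_A(x) = x^4 + 16*x^3 + 96*x^2 + 256*x + 256
which factors as (x + 4)^4. The eigenvalues (with algebraic multiplicities) are λ = -4 with multiplicity 4.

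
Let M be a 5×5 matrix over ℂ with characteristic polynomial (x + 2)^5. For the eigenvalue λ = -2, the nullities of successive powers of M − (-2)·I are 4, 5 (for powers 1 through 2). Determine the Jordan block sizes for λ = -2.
Block sizes for λ = -2: [2, 1, 1, 1]

From the dimensions of kernels of powers, the number of Jordan blocks of size at least j is d_j − d_{j−1} where d_j = dim ker(N^j) (with d_0 = 0). Computing the differences gives [4, 1].
The number of blocks of size exactly k is (#blocks of size ≥ k) − (#blocks of size ≥ k + 1), so the partition is: 3 block(s) of size 1, 1 block(s) of size 2.
In nonincreasing order the block sizes are [2, 1, 1, 1].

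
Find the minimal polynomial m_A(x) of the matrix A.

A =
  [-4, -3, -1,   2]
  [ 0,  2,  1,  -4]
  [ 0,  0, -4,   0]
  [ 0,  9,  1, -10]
x^3 + 12*x^2 + 48*x + 64

The characteristic polynomial is χ_A(x) = (x + 4)^4, so the eigenvalues are known. The minimal polynomial is
  m_A(x) = Π_λ (x − λ)^{k_λ}
where k_λ is the size of the *largest* Jordan block for λ (equivalently, the smallest k with (A − λI)^k v = 0 for every generalised eigenvector v of λ).

  λ = -4: largest Jordan block has size 3, contributing (x + 4)^3

So m_A(x) = (x + 4)^3 = x^3 + 12*x^2 + 48*x + 64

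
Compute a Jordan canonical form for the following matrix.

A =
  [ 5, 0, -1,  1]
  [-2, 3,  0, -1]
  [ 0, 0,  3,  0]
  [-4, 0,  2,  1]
J_2(3) ⊕ J_2(3)

The characteristic polynomial is
  det(x·I − A) = x^4 - 12*x^3 + 54*x^2 - 108*x + 81 = (x - 3)^4

Eigenvalues and multiplicities (the geometric multiplicity of λ is n − rank(A − λI), which equals the number of Jordan blocks for λ):
  λ = 3: algebraic multiplicity = 4, geometric multiplicity = 2

Determining the block sizes for each eigenvalue:
  λ = 3: with am = 4 and gm = 2, the partition is not yet determined (e.g. several partitions of 4 into 2 parts exist). Let N = A − (3)·I. Computing rank(N^1) = 2, rank(N^2) = 0; the number of blocks of size ≥ j is rank(N^{j−1}) − rank(N^j), giving [2, 2]. So we have 2 block(s) of size 2 → block sizes [2, 2]

Assembling the blocks gives a Jordan form
J =
  [3, 1, 0, 0]
  [0, 3, 0, 0]
  [0, 0, 3, 1]
  [0, 0, 0, 3]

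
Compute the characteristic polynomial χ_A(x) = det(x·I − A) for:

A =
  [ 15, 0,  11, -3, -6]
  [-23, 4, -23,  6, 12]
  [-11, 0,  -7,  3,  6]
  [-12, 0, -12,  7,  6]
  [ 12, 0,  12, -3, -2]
x^5 - 17*x^4 + 112*x^3 - 352*x^2 + 512*x - 256

Expanding det(x·I − A) (e.g. by cofactor expansion or by noting that A is similar to its Jordan form J, which has the same characteristic polynomial as A) gives
  χ_A(x) = x^5 - 17*x^4 + 112*x^3 - 352*x^2 + 512*x - 256
which factors as (x - 4)^4*(x - 1). The eigenvalues (with algebraic multiplicities) are λ = 1 with multiplicity 1, λ = 4 with multiplicity 4.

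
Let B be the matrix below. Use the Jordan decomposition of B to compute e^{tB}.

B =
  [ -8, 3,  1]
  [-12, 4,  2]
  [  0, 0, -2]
e^{tB} =
  [-6*t*exp(-2*t) + exp(-2*t), 3*t*exp(-2*t), t*exp(-2*t)]
  [-12*t*exp(-2*t), 6*t*exp(-2*t) + exp(-2*t), 2*t*exp(-2*t)]
  [0, 0, exp(-2*t)]

Strategy: write B = P · J · P⁻¹ where J is a Jordan canonical form, so e^{tB} = P · e^{tJ} · P⁻¹, and e^{tJ} can be computed block-by-block.

B has Jordan form
J =
  [-2,  1,  0]
  [ 0, -2,  0]
  [ 0,  0, -2]
(up to reordering of blocks).

Per-block formulas:
  For a 2×2 Jordan block J_2(-2): exp(t · J_2(-2)) = e^(-2t)·(I + t·N), where N is the 2×2 nilpotent shift.
  For a 1×1 block at λ = -2: exp(t · [-2]) = [e^(-2t)].

After assembling e^{tJ} and conjugating by P, we get:

e^{tB} =
  [-6*t*exp(-2*t) + exp(-2*t), 3*t*exp(-2*t), t*exp(-2*t)]
  [-12*t*exp(-2*t), 6*t*exp(-2*t) + exp(-2*t), 2*t*exp(-2*t)]
  [0, 0, exp(-2*t)]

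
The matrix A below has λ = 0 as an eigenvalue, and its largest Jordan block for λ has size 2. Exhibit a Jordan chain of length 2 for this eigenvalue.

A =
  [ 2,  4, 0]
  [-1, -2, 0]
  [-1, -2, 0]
A Jordan chain for λ = 0 of length 2:
v_1 = (2, -1, -1)ᵀ
v_2 = (1, 0, 0)ᵀ

Let N = A − (0)·I. We want v_2 with N^2 v_2 = 0 but N^1 v_2 ≠ 0; then v_{j-1} := N · v_j for j = 2, …, 2.

Pick v_2 = (1, 0, 0)ᵀ.
Then v_1 = N · v_2 = (2, -1, -1)ᵀ.

Sanity check: (A − (0)·I) v_1 = (0, 0, 0)ᵀ = 0. ✓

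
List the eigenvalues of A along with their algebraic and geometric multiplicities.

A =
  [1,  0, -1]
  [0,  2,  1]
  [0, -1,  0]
λ = 1: alg = 3, geom = 1

Step 1 — factor the characteristic polynomial to read off the algebraic multiplicities:
  χ_A(x) = (x - 1)^3

Step 2 — compute geometric multiplicities via the rank-nullity identity g(λ) = n − rank(A − λI):
  rank(A − (1)·I) = 2, so dim ker(A − (1)·I) = n − 2 = 1

Summary:
  λ = 1: algebraic multiplicity = 3, geometric multiplicity = 1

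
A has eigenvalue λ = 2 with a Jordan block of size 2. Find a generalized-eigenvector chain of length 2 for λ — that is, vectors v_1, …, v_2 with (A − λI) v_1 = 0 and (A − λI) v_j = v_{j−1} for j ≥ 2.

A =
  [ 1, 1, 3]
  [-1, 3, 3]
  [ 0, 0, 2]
A Jordan chain for λ = 2 of length 2:
v_1 = (-1, -1, 0)ᵀ
v_2 = (1, 0, 0)ᵀ

Let N = A − (2)·I. We want v_2 with N^2 v_2 = 0 but N^1 v_2 ≠ 0; then v_{j-1} := N · v_j for j = 2, …, 2.

Pick v_2 = (1, 0, 0)ᵀ.
Then v_1 = N · v_2 = (-1, -1, 0)ᵀ.

Sanity check: (A − (2)·I) v_1 = (0, 0, 0)ᵀ = 0. ✓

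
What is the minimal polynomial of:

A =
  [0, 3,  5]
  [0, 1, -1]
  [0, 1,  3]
x^3 - 4*x^2 + 4*x

The characteristic polynomial is χ_A(x) = x*(x - 2)^2, so the eigenvalues are known. The minimal polynomial is
  m_A(x) = Π_λ (x − λ)^{k_λ}
where k_λ is the size of the *largest* Jordan block for λ (equivalently, the smallest k with (A − λI)^k v = 0 for every generalised eigenvector v of λ).

  λ = 0: largest Jordan block has size 1, contributing (x − 0)
  λ = 2: largest Jordan block has size 2, contributing (x − 2)^2

So m_A(x) = x*(x - 2)^2 = x^3 - 4*x^2 + 4*x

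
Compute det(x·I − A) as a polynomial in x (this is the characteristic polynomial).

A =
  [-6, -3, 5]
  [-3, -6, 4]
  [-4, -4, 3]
x^3 + 9*x^2 + 27*x + 27

Expanding det(x·I − A) (e.g. by cofactor expansion or by noting that A is similar to its Jordan form J, which has the same characteristic polynomial as A) gives
  χ_A(x) = x^3 + 9*x^2 + 27*x + 27
which factors as (x + 3)^3. The eigenvalues (with algebraic multiplicities) are λ = -3 with multiplicity 3.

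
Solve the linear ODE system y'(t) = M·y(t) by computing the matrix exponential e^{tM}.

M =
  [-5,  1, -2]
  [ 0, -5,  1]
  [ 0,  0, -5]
e^{tM} =
  [exp(-5*t), t*exp(-5*t), t^2*exp(-5*t)/2 - 2*t*exp(-5*t)]
  [0, exp(-5*t), t*exp(-5*t)]
  [0, 0, exp(-5*t)]

Strategy: write M = P · J · P⁻¹ where J is a Jordan canonical form, so e^{tM} = P · e^{tJ} · P⁻¹, and e^{tJ} can be computed block-by-block.

M has Jordan form
J =
  [-5,  1,  0]
  [ 0, -5,  1]
  [ 0,  0, -5]
(up to reordering of blocks).

Per-block formulas:
  For a 3×3 Jordan block J_3(-5): exp(t · J_3(-5)) = e^(-5t)·(I + t·N + (t^2/2)·N^2), where N is the 3×3 nilpotent shift.

After assembling e^{tJ} and conjugating by P, we get:

e^{tM} =
  [exp(-5*t), t*exp(-5*t), t^2*exp(-5*t)/2 - 2*t*exp(-5*t)]
  [0, exp(-5*t), t*exp(-5*t)]
  [0, 0, exp(-5*t)]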